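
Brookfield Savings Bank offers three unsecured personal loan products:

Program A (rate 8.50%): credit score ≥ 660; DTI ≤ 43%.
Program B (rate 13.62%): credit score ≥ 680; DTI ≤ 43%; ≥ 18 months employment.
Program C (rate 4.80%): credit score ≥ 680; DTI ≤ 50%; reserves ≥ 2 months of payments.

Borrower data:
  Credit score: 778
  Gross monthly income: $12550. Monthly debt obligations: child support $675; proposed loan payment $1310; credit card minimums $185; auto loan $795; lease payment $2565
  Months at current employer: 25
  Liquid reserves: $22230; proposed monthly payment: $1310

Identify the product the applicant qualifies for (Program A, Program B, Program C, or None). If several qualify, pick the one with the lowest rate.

Program C

Total debts = (675 + 1,310 + 185 + 795 + 2,565) = 5,530; DTI = 5,530/12,550 = 44.1%.
Reserves = 22,230/1,310 = 17.0 months.
Program A: score 778 ≥ 660; DTI 44.1% > 43% → does not qualify.
Program B: score 778 ≥ 680; DTI 44.1% > 43%; employment 25 ≥ 18 mo → does not qualify.
Program C: score 778 ≥ 680; DTI 44.1% ≤ 50%; reserves 17.0 ≥ 2 mo → qualifies.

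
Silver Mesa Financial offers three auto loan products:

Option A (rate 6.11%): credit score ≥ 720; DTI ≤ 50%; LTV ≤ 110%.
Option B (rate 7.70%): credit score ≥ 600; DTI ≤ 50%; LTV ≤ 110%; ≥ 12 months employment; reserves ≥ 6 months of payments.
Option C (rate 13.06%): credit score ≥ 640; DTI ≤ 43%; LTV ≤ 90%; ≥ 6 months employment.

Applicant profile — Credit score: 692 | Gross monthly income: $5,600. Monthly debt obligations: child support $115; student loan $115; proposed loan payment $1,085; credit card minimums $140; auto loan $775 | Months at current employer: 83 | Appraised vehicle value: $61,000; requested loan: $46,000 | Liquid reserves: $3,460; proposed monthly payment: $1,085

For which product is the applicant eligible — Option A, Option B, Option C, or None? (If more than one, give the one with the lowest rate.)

Total debts = (115 + 115 + 1,085 + 140 + 775) = 2,230; DTI = 2,230/5,600 = 39.8%.
LTV = 46,000/61,000 = 75.4%.
Reserves = 3,460/1,085 = 3.2 months.
Option A: score 692 < 720; DTI 39.8% ≤ 50%; LTV 75.4% ≤ 110% → does not qualify.
Option B: score 692 ≥ 600; DTI 39.8% ≤ 50%; LTV 75.4% ≤ 110%; employment 83 ≥ 12 mo; reserves 3.2 < 6 mo → does not qualify.
Option C: score 692 ≥ 640; DTI 39.8% ≤ 43%; LTV 75.4% ≤ 90%; employment 83 ≥ 6 mo → qualifies.

Option C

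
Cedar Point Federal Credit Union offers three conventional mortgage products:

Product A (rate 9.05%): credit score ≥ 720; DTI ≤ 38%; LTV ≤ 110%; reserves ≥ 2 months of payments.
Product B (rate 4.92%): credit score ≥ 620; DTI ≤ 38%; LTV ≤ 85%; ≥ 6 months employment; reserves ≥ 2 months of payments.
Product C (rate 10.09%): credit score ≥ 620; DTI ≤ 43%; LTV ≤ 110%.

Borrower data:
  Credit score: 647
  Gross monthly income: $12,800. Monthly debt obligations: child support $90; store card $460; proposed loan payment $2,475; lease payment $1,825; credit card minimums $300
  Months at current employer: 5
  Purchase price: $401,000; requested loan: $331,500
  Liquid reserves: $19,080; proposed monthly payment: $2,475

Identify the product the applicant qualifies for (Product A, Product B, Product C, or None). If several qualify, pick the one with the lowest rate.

Total debts = (90 + 460 + 2,475 + 1,825 + 300) = 5,150; DTI = 5,150/12,800 = 40.2%.
LTV = 331,500/401,000 = 82.7%.
Reserves = 19,080/2,475 = 7.7 months.
Product A: score 647 < 720; DTI 40.2% > 38%; LTV 82.7% ≤ 110%; reserves 7.7 ≥ 2 mo → does not qualify.
Product B: score 647 ≥ 620; DTI 40.2% > 38%; LTV 82.7% ≤ 85%; employment 5 < 6 mo; reserves 7.7 ≥ 2 mo → does not qualify.
Product C: score 647 ≥ 620; DTI 40.2% ≤ 43%; LTV 82.7% ≤ 110% → qualifies.

Product C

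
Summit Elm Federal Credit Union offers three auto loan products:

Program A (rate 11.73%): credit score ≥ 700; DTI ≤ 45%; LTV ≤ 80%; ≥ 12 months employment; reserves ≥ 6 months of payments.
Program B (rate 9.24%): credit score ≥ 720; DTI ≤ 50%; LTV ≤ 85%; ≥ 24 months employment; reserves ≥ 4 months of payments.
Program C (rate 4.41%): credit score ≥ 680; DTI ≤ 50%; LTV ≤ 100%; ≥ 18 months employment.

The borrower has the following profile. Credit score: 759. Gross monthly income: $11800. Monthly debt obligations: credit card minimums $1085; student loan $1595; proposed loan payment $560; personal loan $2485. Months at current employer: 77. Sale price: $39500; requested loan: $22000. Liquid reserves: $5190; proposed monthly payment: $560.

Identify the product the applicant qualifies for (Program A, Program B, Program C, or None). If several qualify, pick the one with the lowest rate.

Program C

Total debts = (1,085 + 1,595 + 560 + 2,485) = 5,725; DTI = 5,725/11,800 = 48.5%.
LTV = 22,000/39,500 = 55.7%.
Reserves = 5,190/560 = 9.3 months.
Program A: score 759 ≥ 700; DTI 48.5% > 45%; LTV 55.7% ≤ 80%; employment 77 ≥ 12 mo; reserves 9.3 ≥ 6 mo → does not qualify.
Program B: score 759 ≥ 720; DTI 48.5% ≤ 50%; LTV 55.7% ≤ 85%; employment 77 ≥ 24 mo; reserves 9.3 ≥ 4 mo → qualifies.
Program C: score 759 ≥ 680; DTI 48.5% ≤ 50%; LTV 55.7% ≤ 100%; employment 77 ≥ 18 mo → qualifies.
Qualifying: Program B, Program C. Lowest rate is 4.41% → Program C.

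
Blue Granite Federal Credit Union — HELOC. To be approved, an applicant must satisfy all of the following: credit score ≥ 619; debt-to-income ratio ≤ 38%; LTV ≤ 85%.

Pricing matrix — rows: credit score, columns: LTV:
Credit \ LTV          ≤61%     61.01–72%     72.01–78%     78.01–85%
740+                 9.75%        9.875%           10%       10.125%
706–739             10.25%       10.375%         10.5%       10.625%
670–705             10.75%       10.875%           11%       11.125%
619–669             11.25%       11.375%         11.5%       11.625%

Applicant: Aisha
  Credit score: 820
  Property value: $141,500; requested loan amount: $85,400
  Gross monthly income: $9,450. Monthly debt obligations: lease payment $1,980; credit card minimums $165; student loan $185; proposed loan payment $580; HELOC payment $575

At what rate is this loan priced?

9.75%

Credit score 820 ≥ 619; Total monthly debts = (1,980 + 165 + 185 + 580 + 575) = 3,485. Debt-to-income = 3,485/9,450 = 36.9% — meets 38% limit
Loan-to-value = 85,400/141,500 = 60.4% — pass (85% max)
Score 820 is in the 740+ band; LTV 60.4% is in the ≤61% band → 9.75%.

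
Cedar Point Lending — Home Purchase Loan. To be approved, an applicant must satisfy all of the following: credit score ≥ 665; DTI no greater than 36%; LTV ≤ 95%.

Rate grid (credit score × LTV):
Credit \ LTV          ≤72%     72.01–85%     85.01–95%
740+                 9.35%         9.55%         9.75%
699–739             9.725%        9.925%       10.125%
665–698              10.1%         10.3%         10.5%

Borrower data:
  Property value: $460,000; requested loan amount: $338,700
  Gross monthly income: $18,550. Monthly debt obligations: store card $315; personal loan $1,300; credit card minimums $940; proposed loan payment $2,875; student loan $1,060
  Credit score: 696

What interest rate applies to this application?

10.3%

Credit score 696 ≥ 665; Total monthly debts = (315 + 1,300 + 940 + 2,875 + 1,060) = 6,490. DTI: 6,490 ÷ 18,550 = 35%, within the 36% cap
LTV = 338,700/460,000 = 73.6% ≤ 95%
Score 696 is in the 665–698 band; LTV 73.6% is in the 72.01–85% band → 10.3%.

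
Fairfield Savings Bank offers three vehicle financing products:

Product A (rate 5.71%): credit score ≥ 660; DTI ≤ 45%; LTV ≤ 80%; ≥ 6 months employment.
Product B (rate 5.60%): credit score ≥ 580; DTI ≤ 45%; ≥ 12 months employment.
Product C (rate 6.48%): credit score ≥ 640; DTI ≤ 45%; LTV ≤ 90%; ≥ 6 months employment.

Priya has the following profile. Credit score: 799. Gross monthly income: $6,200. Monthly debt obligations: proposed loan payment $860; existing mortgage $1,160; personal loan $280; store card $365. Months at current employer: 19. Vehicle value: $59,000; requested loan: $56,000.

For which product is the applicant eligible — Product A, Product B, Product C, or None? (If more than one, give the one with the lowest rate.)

Total debts = (860 + 1,160 + 280 + 365) = 2,665; DTI = 2,665/6,200 = 43%.
LTV = 56,000/59,000 = 94.9%.
Product A: score 799 ≥ 660; DTI 43% ≤ 45%; LTV 94.9% > 80%; employment 19 ≥ 6 mo → does not qualify.
Product B: score 799 ≥ 580; DTI 43% ≤ 45%; employment 19 ≥ 12 mo → qualifies.
Product C: score 799 ≥ 640; DTI 43% ≤ 45%; LTV 94.9% > 90%; employment 19 ≥ 6 mo → does not qualify.

Product B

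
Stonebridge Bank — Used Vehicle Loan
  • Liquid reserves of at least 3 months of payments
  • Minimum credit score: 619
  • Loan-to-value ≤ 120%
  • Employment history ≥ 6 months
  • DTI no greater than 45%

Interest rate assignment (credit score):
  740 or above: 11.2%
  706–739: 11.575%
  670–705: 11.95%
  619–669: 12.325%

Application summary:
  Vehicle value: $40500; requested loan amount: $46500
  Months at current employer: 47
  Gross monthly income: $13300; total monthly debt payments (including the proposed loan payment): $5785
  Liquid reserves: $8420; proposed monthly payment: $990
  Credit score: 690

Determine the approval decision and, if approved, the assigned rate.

Approved at 11.95%

Credit score 690 ≥ 619 (meets minimum)
DTI = 5,785/13,300 = 43.5% ≤ 45%
Loan-to-value = 46,500/40,500 = 114.8% — pass (120% max)
Reserves: 8,420 ÷ 990 = 8.5 months (meets 3-month minimum)
Employment 47 ≥ 6 months
All requirements met. Score 690 falls in the 670–705 tier → 11.95%.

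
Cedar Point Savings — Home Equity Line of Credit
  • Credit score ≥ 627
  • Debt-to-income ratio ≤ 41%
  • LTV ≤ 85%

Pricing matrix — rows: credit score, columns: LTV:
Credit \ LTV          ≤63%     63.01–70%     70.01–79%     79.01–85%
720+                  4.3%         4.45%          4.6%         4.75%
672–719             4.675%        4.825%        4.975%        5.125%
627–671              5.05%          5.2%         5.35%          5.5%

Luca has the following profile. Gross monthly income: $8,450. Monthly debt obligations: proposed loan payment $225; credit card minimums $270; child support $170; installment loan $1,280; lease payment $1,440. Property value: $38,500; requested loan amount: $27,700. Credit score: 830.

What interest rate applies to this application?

4.6%

Credit score 830 ≥ 627; Total monthly debts = (225 + 270 + 170 + 1,280 + 1,440) = 3,385. Debt-to-income = 3,385/8,450 = 40.1% — meets 41% limit
LTV: 27,700 ÷ 38,500 = 71.9%, within 85% cap
Score 830 is in the 720+ band; LTV 71.9% is in the 70.01–79% band → 4.6%.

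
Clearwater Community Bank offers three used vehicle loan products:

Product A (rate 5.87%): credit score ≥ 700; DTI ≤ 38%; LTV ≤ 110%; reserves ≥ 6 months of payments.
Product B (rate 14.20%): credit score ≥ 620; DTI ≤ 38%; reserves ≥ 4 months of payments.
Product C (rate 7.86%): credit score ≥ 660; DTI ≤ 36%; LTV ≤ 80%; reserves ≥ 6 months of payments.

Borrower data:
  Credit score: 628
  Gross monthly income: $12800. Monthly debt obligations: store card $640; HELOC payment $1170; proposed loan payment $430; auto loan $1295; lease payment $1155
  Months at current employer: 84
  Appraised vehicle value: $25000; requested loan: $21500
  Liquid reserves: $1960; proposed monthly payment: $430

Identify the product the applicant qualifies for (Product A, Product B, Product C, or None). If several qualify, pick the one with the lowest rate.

Total debts = (640 + 1,170 + 430 + 1,295 + 1,155) = 4,690; DTI = 4,690/12,800 = 36.6%.
LTV = 21,500/25,000 = 86%.
Reserves = 1,960/430 = 4.6 months.
Product A: score 628 < 700; DTI 36.6% ≤ 38%; LTV 86% ≤ 110%; reserves 4.6 < 6 mo → does not qualify.
Product B: score 628 ≥ 620; DTI 36.6% ≤ 38%; reserves 4.6 ≥ 4 mo → qualifies.
Product C: score 628 < 660; DTI 36.6% > 36%; LTV 86% > 80%; reserves 4.6 < 6 mo → does not qualify.

Product B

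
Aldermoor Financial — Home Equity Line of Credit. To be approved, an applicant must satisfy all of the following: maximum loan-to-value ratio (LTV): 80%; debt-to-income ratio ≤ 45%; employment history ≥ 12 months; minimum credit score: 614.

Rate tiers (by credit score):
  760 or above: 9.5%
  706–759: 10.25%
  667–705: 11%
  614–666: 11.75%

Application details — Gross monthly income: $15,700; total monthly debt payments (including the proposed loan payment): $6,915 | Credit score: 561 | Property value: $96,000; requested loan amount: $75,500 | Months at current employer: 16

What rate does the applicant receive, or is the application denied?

Credit score 561 < 614 (below minimum)
Employment 16 ≥ 12 months
LTV = 75,500/96,000 = 78.6% ≤ 80%
Debt-to-income = 6,915/15,700 = 44% — meets 45% limit
Not all requirements met → denied.

Denied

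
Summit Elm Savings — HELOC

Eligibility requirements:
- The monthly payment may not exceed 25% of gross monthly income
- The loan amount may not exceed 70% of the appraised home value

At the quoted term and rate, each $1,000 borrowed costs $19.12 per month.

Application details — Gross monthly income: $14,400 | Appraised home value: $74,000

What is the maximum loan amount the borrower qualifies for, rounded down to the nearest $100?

$51,800

Payment cap: 25% × $14,400 = $3,600/month.
At $19.12 per $1,000, that supports 3,600/19.12 × 1,000 ≈ $188,284 → $188,200.
LTV cap: 70% × $74,000 = $51,800 → $51,800.
Binding constraint: loan-to-value.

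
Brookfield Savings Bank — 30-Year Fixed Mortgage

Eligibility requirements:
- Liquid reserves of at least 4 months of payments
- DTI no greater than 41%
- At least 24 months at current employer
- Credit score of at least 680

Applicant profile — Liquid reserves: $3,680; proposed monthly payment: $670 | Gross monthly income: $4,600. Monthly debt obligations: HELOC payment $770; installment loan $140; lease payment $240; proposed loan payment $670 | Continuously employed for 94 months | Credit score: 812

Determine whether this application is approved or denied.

Approved

Liquid reserves cover 3,680/670 = 5.5 months — ≥ 4 required
Total monthly debts = (770 + 140 + 240 + 670) = 1,820. DTI = 1,820/4,600 = 39.6% ≤ 41%
Employment 94 ≥ 24 months
Credit score 812 ≥ 680 (meets)
All criteria satisfied.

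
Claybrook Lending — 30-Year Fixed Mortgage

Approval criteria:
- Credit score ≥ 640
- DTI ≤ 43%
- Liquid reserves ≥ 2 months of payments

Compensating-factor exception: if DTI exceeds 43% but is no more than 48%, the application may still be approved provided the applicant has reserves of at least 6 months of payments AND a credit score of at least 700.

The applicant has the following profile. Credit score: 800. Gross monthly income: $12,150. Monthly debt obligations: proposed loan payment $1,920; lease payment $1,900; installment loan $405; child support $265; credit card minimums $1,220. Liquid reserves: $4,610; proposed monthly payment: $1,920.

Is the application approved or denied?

Denied

Credit score 800 ≥ 640 (meets base)
Total debts = (1,920 + 1,900 + 405 + 265 + 1,220) = 5,710. DTI = 5,710/12,150 = 47% > 43% — standard DTI limit exceeded.
Reserves = 4,610/1,920 = 2.4 months ≥ 2
DTI 47% is within the 43%–48% exception band; checking compensating factors.
Reserves 2.4 < 6 months; credit score 800 ≥ 700.
Override conditions not both satisfied; exception does not apply.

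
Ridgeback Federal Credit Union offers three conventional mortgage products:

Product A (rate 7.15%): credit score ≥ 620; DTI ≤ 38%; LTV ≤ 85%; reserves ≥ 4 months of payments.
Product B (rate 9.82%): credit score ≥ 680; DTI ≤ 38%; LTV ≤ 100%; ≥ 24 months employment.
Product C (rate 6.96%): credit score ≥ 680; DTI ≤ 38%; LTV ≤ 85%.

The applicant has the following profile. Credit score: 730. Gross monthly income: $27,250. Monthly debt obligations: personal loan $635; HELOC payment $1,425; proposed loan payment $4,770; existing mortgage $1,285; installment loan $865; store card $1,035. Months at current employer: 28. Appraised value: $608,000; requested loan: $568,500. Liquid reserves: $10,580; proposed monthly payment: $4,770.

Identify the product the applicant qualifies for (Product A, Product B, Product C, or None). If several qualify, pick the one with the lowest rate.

Product B

Total debts = (635 + 1,425 + 4,770 + 1,285 + 865 + 1,035) = 10,015; DTI = 10,015/27,250 = 36.8%.
LTV = 568,500/608,000 = 93.5%.
Reserves = 10,580/4,770 = 2.2 months.
Product A: score 730 ≥ 620; DTI 36.8% ≤ 38%; LTV 93.5% > 85%; reserves 2.2 < 4 mo → does not qualify.
Product B: score 730 ≥ 680; DTI 36.8% ≤ 38%; LTV 93.5% ≤ 100%; employment 28 ≥ 24 mo → qualifies.
Product C: score 730 ≥ 680; DTI 36.8% ≤ 38%; LTV 93.5% > 85% → does not qualify.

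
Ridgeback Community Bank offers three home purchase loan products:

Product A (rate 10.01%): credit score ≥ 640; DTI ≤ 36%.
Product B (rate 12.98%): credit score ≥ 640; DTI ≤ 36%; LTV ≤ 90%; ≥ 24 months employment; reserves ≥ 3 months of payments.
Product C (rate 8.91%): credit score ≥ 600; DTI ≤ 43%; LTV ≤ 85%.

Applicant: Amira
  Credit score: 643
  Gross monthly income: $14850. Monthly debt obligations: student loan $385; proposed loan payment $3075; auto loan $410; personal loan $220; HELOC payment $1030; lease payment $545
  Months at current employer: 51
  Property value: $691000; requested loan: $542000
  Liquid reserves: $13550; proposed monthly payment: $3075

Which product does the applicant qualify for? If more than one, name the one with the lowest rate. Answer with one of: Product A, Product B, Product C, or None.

Product C

Total debts = (385 + 3,075 + 410 + 220 + 1,030 + 545) = 5,665; DTI = 5,665/14,850 = 38.1%.
LTV = 542,000/691,000 = 78.4%.
Reserves = 13,550/3,075 = 4.4 months.
Product A: score 643 ≥ 640; DTI 38.1% > 36% → does not qualify.
Product B: score 643 ≥ 640; DTI 38.1% > 36%; LTV 78.4% ≤ 90%; employment 51 ≥ 24 mo; reserves 4.4 ≥ 3 mo → does not qualify.
Product C: score 643 ≥ 600; DTI 38.1% ≤ 43%; LTV 78.4% ≤ 85% → qualifies.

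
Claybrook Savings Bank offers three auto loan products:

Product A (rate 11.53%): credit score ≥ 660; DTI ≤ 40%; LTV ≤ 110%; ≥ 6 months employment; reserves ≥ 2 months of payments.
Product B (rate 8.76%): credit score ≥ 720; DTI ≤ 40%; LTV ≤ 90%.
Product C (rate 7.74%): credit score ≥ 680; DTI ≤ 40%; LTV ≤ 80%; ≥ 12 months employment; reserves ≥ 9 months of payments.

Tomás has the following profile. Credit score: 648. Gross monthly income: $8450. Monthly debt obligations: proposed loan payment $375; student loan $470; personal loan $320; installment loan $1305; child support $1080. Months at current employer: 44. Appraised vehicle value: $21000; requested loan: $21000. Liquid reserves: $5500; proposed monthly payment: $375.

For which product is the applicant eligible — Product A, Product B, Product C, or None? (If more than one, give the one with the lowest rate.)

Total debts = (375 + 470 + 320 + 1,305 + 1,080) = 3,550; DTI = 3,550/8,450 = 42%.
LTV = 21,000/21,000 = 100%.
Reserves = 5,500/375 = 14.7 months.
Product A: score 648 < 660; DTI 42% > 40%; LTV 100% ≤ 110%; employment 44 ≥ 6 mo; reserves 14.7 ≥ 2 mo → does not qualify.
Product B: score 648 < 720; DTI 42% > 40%; LTV 100% > 90% → does not qualify.
Product C: score 648 < 680; DTI 42% > 40%; LTV 100% > 80%; employment 44 ≥ 12 mo; reserves 14.7 ≥ 9 mo → does not qualify.

None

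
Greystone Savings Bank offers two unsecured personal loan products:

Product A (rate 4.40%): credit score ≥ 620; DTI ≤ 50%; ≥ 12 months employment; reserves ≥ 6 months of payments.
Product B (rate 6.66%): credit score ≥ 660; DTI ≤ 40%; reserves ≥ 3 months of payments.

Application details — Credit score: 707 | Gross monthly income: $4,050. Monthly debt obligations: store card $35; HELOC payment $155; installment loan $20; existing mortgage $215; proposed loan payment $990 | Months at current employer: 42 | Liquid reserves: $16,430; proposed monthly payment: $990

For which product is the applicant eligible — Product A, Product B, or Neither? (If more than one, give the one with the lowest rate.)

Product A

Total debts = (35 + 155 + 20 + 215 + 990) = 1,415; DTI = 1,415/4,050 = 34.9%.
Reserves = 16,430/990 = 16.6 months.
Product A: score 707 ≥ 620; DTI 34.9% ≤ 50%; employment 42 ≥ 12 mo; reserves 16.6 ≥ 6 mo → qualifies.
Product B: score 707 ≥ 660; DTI 34.9% ≤ 40%; reserves 16.6 ≥ 3 mo → qualifies.
Qualifying: Product A, Product B. Lowest rate is 4.40% → Product A.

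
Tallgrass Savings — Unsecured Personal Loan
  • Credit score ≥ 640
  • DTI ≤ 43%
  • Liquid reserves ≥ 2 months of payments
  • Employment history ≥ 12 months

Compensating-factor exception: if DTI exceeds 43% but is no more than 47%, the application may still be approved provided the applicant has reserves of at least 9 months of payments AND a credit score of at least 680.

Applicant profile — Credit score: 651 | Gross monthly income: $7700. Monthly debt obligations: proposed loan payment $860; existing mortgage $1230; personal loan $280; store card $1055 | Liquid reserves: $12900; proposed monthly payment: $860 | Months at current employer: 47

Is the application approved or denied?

Denied

Credit score 651 ≥ 640 (meets base)
Total debts = (860 + 1,230 + 280 + 1,055) = 3,425. DTI = 3,425/7,700 = 44.5% > 43% — standard DTI limit exceeded.
Reserves = 12,900/860 = 15.0 months ≥ 2
Employment 47 ≥ 12 months
44.5% falls in the override range (43%–47%), so the compensating-factor test applies.
Reserves 15.0 ≥ 9 months; credit score 651 < 680.
Override conditions not both satisfied; exception does not apply.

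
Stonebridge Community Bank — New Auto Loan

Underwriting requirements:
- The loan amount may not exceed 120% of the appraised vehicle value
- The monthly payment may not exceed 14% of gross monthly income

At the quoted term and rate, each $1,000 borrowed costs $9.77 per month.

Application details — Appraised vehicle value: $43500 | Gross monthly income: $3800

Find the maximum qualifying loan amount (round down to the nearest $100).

$52,200

Payment cap: 14% × $3,800 = $532/month.
At $9.77 per $1,000, that supports 532/9.77 × 1,000 ≈ $54,452 → $54,400.
LTV cap: 120% × $43,500 = $52,200 → $52,200.
Binding constraint: loan-to-value.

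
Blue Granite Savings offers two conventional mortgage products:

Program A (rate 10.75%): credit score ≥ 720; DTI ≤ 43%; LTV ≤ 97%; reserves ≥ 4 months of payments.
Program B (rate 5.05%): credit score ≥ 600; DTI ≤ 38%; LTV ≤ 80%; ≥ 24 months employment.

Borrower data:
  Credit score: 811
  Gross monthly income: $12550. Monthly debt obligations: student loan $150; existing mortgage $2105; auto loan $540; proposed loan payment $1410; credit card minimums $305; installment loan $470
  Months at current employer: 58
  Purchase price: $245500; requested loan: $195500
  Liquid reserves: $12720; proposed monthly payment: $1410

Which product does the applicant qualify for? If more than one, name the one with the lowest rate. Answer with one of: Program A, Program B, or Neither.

Total debts = (150 + 2,105 + 540 + 1,410 + 305 + 470) = 4,980; DTI = 4,980/12,550 = 39.7%.
LTV = 195,500/245,500 = 79.6%.
Reserves = 12,720/1,410 = 9.0 months.
Program A: score 811 ≥ 720; DTI 39.7% ≤ 43%; LTV 79.6% ≤ 97%; reserves 9.0 ≥ 4 mo → qualifies.
Program B: score 811 ≥ 600; DTI 39.7% > 38%; LTV 79.6% ≤ 80%; employment 58 ≥ 24 mo → does not qualify.

Program A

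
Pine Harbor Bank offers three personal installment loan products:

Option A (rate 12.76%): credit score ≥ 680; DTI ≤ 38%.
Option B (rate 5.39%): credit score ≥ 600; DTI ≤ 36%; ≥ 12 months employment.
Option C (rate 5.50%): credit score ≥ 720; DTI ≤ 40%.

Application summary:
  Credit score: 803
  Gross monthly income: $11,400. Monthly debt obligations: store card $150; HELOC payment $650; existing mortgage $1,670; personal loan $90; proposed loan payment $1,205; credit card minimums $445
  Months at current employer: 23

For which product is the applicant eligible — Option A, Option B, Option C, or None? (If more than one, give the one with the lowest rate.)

Option C

Total debts = (150 + 650 + 1,670 + 90 + 1,205 + 445) = 4,210; DTI = 4,210/11,400 = 36.9%.
Option A: score 803 ≥ 680; DTI 36.9% ≤ 38% → qualifies.
Option B: score 803 ≥ 600; DTI 36.9% > 36%; employment 23 ≥ 12 mo → does not qualify.
Option C: score 803 ≥ 720; DTI 36.9% ≤ 40% → qualifies.
Qualifying: Option A, Option C. Lowest rate is 5.50% → Option C.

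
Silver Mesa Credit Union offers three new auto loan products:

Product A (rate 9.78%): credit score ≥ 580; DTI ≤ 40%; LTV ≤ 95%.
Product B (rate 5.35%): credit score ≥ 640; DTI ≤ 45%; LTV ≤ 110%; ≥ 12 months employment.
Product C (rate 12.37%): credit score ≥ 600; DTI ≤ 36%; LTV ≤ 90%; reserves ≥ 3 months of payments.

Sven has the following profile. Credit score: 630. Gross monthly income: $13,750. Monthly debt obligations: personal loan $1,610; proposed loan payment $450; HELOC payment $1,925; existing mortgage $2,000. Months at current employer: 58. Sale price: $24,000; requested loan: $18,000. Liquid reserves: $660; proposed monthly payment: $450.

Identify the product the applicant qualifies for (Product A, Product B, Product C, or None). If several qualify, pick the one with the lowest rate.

Total debts = (1,610 + 450 + 1,925 + 2,000) = 5,985; DTI = 5,985/13,750 = 43.5%.
LTV = 18,000/24,000 = 75%.
Reserves = 660/450 = 1.5 months.
Product A: score 630 ≥ 580; DTI 43.5% > 40%; LTV 75% ≤ 95% → does not qualify.
Product B: score 630 < 640; DTI 43.5% ≤ 45%; LTV 75% ≤ 110%; employment 58 ≥ 12 mo → does not qualify.
Product C: score 630 ≥ 600; DTI 43.5% > 36%; LTV 75% ≤ 90%; reserves 1.5 < 3 mo → does not qualify.

None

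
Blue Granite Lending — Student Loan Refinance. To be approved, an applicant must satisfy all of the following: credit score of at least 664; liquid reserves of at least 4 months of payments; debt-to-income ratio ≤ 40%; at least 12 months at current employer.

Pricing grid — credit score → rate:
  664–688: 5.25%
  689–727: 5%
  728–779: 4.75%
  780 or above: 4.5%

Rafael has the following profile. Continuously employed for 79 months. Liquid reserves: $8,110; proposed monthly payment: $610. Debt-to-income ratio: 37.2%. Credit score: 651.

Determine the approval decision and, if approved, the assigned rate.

Credit score 651 < 664 (below minimum)
DTI 37.2% ≤ 40%
Employment 79 ≥ 12 months
Reserves = 8,110/610 = 13.3 months ≥ 4
Not all requirements met → denied.

Denied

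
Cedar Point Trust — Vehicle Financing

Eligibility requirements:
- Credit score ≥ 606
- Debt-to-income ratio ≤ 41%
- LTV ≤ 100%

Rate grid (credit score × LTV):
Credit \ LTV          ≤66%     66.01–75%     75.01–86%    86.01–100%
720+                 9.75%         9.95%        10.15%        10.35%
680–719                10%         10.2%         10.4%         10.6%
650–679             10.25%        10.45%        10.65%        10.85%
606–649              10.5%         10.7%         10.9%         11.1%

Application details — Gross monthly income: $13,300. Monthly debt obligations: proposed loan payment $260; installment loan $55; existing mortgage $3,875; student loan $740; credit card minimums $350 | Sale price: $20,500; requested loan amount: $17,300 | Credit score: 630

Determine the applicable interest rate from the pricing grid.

Credit score 630 ≥ 606; Total monthly debts = (260 + 55 + 3,875 + 740 + 350) = 5,280. DTI: 5,280 ÷ 13,300 = 39.7%, within the 41% cap
LTV = 17,300/20,500 = 84.4% ≤ 100%
Credit 630 → row 606–649; LTV 84.4% → column 75.01–86%. Grid cell → 10.9%.

10.9%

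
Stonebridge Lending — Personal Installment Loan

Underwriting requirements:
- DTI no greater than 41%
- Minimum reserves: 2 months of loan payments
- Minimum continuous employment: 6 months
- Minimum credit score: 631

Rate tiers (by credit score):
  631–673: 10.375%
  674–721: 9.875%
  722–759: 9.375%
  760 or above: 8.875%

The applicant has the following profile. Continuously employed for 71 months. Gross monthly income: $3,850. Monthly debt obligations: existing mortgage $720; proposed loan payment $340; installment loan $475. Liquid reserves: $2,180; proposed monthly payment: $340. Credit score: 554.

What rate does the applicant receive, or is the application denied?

Denied

Credit score 554 < 631 (below minimum)
Employment 71 ≥ 6 months
Liquid reserves cover 2,180/340 = 6.4 months — ≥ 2 required
Total monthly debts = (720 + 340 + 475) = 1,535. DTI: 1,535 ÷ 3,850 = 39.9%, within the 41% cap
Not all requirements met → denied.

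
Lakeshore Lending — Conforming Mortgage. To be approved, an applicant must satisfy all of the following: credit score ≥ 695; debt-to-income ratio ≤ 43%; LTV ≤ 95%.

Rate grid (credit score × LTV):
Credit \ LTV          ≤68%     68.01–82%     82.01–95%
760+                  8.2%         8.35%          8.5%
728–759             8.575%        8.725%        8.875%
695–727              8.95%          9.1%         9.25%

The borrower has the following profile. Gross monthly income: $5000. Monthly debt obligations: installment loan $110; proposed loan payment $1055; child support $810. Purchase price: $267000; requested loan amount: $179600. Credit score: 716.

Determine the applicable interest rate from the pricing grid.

Credit score 716 ≥ 695; Total monthly debts = (110 + 1,055 + 810) = 1,975. Debt-to-income = 1,975/5,000 = 39.5% — meets 43% limit
Loan-to-value = 179,600/267,000 = 67.3% — pass (95% max)
Row: 716 falls in 695–727. Column: 67.3% falls in ≤68%. Rate = 8.95%.

8.95%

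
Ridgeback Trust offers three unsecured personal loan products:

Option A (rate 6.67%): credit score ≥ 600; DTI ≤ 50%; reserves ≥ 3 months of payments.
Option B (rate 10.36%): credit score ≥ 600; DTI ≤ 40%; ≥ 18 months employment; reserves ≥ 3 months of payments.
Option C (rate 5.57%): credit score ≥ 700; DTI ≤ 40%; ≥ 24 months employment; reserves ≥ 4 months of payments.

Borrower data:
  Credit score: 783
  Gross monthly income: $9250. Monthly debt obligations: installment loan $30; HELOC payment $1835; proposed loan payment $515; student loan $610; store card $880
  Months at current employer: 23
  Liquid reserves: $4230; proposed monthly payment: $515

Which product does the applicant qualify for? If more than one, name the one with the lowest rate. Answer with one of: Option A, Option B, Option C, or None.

Total debts = (30 + 1,835 + 515 + 610 + 880) = 3,870; DTI = 3,870/9,250 = 41.8%.
Reserves = 4,230/515 = 8.2 months.
Option A: score 783 ≥ 600; DTI 41.8% ≤ 50%; reserves 8.2 ≥ 3 mo → qualifies.
Option B: score 783 ≥ 600; DTI 41.8% > 40%; employment 23 ≥ 18 mo; reserves 8.2 ≥ 3 mo → does not qualify.
Option C: score 783 ≥ 700; DTI 41.8% > 40%; employment 23 < 24 mo; reserves 8.2 ≥ 4 mo → does not qualify.

Option A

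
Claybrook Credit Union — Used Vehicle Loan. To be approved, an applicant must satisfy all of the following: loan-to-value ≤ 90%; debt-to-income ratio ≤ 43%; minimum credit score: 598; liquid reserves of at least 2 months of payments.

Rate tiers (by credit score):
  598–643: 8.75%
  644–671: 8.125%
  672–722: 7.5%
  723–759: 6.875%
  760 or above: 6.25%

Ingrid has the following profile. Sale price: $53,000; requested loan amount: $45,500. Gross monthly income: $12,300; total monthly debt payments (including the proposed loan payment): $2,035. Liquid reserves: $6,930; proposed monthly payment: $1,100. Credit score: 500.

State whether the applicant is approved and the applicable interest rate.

Denied

Credit score 500 < 598 (below minimum)
Reserves: 6,930 ÷ 1,100 = 6.3 months (meets 2-month minimum)
DTI: 2,035 ÷ 12,300 = 16.5%, within the 43% cap
LTV = 45,500/53,000 = 85.8% ≤ 90%
Not all requirements met → denied.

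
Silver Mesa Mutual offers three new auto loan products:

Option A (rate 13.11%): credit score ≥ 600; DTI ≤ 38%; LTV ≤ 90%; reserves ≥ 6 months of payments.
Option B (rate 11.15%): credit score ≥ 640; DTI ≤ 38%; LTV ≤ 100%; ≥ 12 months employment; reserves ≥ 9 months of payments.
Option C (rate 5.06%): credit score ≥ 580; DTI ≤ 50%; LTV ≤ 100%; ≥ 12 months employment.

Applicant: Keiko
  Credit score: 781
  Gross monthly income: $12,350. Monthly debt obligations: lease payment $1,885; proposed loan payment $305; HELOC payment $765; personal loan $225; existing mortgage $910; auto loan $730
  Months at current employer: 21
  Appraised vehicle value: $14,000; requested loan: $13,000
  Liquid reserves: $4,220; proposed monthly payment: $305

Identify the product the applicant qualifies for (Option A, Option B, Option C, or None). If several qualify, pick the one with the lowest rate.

Option C

Total debts = (1,885 + 305 + 765 + 225 + 910 + 730) = 4,820; DTI = 4,820/12,350 = 39%.
LTV = 13,000/14,000 = 92.9%.
Reserves = 4,220/305 = 13.8 months.
Option A: score 781 ≥ 600; DTI 39% > 38%; LTV 92.9% > 90%; reserves 13.8 ≥ 6 mo → does not qualify.
Option B: score 781 ≥ 640; DTI 39% > 38%; LTV 92.9% ≤ 100%; employment 21 ≥ 12 mo; reserves 13.8 ≥ 9 mo → does not qualify.
Option C: score 781 ≥ 580; DTI 39% ≤ 50%; LTV 92.9% ≤ 100%; employment 21 ≥ 12 mo → qualifies.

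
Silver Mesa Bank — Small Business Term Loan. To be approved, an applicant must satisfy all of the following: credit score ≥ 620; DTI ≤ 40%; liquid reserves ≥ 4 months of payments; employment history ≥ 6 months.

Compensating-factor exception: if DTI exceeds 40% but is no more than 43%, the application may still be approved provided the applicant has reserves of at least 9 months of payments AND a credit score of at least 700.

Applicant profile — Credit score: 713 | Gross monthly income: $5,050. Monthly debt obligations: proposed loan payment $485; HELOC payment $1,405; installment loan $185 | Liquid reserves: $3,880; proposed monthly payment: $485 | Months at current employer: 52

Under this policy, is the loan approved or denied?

Denied

Credit score 713 ≥ 620 (meets base)
Total debts = (485 + 1,405 + 185) = 2,075. DTI: 2,075 ÷ 5,050 = 41.1%, over the 40% base limit.
Reserves = 3,880/485 = 8.0 months ≥ 4
Employment 52 ≥ 6 months
DTI 41.1% is within the 40%–43% exception band; checking compensating factors.
Reserves 8.0 < 9 months; credit score 713 ≥ 700.
Compensating-factor requirement not fully met.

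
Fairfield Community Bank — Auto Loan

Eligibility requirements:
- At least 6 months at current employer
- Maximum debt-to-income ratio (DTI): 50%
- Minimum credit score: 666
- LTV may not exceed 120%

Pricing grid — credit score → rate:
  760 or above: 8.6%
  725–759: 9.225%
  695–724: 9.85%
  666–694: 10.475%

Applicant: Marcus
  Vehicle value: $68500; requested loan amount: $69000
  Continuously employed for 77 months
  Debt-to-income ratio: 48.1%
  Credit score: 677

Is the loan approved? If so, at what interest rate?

Approved at 10.475%

Credit score 677 ≥ 666 (meets minimum)
Employment 77 ≥ 6 months
Loan-to-value = 69,000/68,500 = 100.7% — pass (120% max)
Debt-to-income 48.1% vs 50% cap — pass
All requirements met. Score 677 falls in the 666–694 tier → 10.475%.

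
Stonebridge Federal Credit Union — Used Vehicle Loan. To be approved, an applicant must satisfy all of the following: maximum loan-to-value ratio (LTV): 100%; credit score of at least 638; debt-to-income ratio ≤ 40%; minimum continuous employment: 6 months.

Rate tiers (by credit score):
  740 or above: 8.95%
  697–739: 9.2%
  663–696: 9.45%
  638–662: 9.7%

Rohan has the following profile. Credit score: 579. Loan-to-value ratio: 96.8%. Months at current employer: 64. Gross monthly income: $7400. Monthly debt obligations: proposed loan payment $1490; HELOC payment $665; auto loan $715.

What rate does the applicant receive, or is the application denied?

Denied

Credit score 579 < 638 (below minimum)
Employment 64 ≥ 6 months
LTV 96.8% — within 100%
Total monthly debts = (1,490 + 665 + 715) = 2,870. Debt-to-income = 2,870/7,400 = 38.8% — meets 40% limit
Not all requirements met → denied.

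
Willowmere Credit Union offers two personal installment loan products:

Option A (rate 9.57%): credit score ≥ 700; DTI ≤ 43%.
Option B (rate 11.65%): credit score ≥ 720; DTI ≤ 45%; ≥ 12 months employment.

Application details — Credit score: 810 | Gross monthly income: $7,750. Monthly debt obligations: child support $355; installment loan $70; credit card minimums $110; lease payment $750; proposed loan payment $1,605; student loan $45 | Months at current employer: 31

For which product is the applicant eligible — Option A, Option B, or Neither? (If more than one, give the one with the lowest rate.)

Option A

Total debts = (355 + 70 + 110 + 750 + 1,605 + 45) = 2,935; DTI = 2,935/7,750 = 37.9%.
Option A: score 810 ≥ 700; DTI 37.9% ≤ 43% → qualifies.
Option B: score 810 ≥ 720; DTI 37.9% ≤ 45%; employment 31 ≥ 12 mo → qualifies.
Qualifying: Option A, Option B. Lowest rate is 9.57% → Option A.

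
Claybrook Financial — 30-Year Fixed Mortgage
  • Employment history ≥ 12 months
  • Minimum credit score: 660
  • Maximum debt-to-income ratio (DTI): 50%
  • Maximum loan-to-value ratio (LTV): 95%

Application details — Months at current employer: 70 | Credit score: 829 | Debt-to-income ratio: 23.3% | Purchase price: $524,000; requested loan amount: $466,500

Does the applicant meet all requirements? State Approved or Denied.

Approved

Employment 70 ≥ 12 months
Credit score 829 ≥ 660 (meets)
Debt-to-income 23.3% vs 50% cap — pass
LTV = 466,500/524,000 = 89% ≤ 95%
All criteria satisfied.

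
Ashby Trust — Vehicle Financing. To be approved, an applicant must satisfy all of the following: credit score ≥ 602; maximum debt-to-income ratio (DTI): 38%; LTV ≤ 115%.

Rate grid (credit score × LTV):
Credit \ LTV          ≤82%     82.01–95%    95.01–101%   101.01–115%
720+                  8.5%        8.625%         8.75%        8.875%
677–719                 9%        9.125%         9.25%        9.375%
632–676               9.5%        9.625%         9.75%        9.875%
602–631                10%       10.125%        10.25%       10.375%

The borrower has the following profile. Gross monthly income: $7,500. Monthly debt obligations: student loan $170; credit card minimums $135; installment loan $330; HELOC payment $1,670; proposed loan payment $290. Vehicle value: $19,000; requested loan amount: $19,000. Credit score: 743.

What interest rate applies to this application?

8.75%

Credit score 743 ≥ 602; Total monthly debts = (170 + 135 + 330 + 1,670 + 290) = 2,595. Debt-to-income = 2,595/7,500 = 34.6% — meets 38% limit
LTV = 19,000/19,000 = 100% ≤ 115%
Score 743 is in the 720+ band; LTV 100% is in the 95.01–101% band → 8.75%.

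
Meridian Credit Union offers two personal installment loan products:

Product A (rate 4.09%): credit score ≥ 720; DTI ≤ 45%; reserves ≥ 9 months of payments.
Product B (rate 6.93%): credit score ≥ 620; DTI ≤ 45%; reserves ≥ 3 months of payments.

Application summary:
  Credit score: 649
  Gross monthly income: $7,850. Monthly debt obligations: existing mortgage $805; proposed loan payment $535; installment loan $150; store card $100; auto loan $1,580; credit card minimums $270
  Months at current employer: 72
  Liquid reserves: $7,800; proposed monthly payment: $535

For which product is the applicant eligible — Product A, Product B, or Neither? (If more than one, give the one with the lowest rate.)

Product B

Total debts = (805 + 535 + 150 + 100 + 1,580 + 270) = 3,440; DTI = 3,440/7,850 = 43.8%.
Reserves = 7,800/535 = 14.6 months.
Product A: score 649 < 720; DTI 43.8% ≤ 45%; reserves 14.6 ≥ 9 mo → does not qualify.
Product B: score 649 ≥ 620; DTI 43.8% ≤ 45%; reserves 14.6 ≥ 3 mo → qualifies.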